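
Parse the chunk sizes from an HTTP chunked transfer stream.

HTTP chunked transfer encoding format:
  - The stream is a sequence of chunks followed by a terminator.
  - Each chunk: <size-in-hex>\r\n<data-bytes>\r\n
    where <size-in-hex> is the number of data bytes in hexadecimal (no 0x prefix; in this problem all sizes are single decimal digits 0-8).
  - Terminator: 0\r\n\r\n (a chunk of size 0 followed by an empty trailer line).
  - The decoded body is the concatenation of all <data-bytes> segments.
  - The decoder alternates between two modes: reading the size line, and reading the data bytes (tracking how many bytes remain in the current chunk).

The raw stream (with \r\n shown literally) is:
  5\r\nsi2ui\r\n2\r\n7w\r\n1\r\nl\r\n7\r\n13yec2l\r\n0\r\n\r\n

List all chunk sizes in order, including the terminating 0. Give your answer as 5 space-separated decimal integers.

Chunk 1: stream[0..1]='5' size=0x5=5, data at stream[3..8]='si2ui' -> body[0..5], body so far='si2ui'
Chunk 2: stream[10..11]='2' size=0x2=2, data at stream[13..15]='7w' -> body[5..7], body so far='si2ui7w'
Chunk 3: stream[17..18]='1' size=0x1=1, data at stream[20..21]='l' -> body[7..8], body so far='si2ui7wl'
Chunk 4: stream[23..24]='7' size=0x7=7, data at stream[26..33]='13yec2l' -> body[8..15], body so far='si2ui7wl13yec2l'
Chunk 5: stream[35..36]='0' size=0 (terminator). Final body='si2ui7wl13yec2l' (15 bytes)

Answer: 5 2 1 7 0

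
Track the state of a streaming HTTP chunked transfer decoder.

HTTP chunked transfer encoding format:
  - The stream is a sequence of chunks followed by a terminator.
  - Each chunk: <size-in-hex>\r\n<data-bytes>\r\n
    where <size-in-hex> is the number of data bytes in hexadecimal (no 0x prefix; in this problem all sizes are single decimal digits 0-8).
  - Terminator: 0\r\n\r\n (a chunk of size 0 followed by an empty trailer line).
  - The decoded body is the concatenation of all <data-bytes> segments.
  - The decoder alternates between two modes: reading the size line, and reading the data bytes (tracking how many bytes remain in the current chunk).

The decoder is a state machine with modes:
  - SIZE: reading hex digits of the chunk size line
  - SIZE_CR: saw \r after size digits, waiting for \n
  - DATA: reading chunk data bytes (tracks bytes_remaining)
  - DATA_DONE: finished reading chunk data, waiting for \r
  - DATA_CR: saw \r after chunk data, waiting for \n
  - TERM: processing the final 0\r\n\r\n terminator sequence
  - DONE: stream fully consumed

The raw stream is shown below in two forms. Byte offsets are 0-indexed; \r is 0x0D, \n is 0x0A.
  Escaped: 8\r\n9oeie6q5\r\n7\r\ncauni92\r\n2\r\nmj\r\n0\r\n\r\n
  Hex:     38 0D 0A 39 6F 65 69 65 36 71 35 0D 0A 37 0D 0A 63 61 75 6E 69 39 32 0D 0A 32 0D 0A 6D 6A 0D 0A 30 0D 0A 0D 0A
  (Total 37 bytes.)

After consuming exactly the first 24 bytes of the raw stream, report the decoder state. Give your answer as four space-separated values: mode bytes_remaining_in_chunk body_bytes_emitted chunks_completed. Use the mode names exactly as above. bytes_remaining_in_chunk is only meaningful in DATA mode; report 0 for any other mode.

Answer: DATA_CR 0 15 1

Derivation:
Byte 0 = '8': mode=SIZE remaining=0 emitted=0 chunks_done=0
Byte 1 = 0x0D: mode=SIZE_CR remaining=0 emitted=0 chunks_done=0
Byte 2 = 0x0A: mode=DATA remaining=8 emitted=0 chunks_done=0
Byte 3 = '9': mode=DATA remaining=7 emitted=1 chunks_done=0
Byte 4 = 'o': mode=DATA remaining=6 emitted=2 chunks_done=0
Byte 5 = 'e': mode=DATA remaining=5 emitted=3 chunks_done=0
Byte 6 = 'i': mode=DATA remaining=4 emitted=4 chunks_done=0
Byte 7 = 'e': mode=DATA remaining=3 emitted=5 chunks_done=0
Byte 8 = '6': mode=DATA remaining=2 emitted=6 chunks_done=0
Byte 9 = 'q': mode=DATA remaining=1 emitted=7 chunks_done=0
Byte 10 = '5': mode=DATA_DONE remaining=0 emitted=8 chunks_done=0
Byte 11 = 0x0D: mode=DATA_CR remaining=0 emitted=8 chunks_done=0
Byte 12 = 0x0A: mode=SIZE remaining=0 emitted=8 chunks_done=1
Byte 13 = '7': mode=SIZE remaining=0 emitted=8 chunks_done=1
Byte 14 = 0x0D: mode=SIZE_CR remaining=0 emitted=8 chunks_done=1
Byte 15 = 0x0A: mode=DATA remaining=7 emitted=8 chunks_done=1
Byte 16 = 'c': mode=DATA remaining=6 emitted=9 chunks_done=1
Byte 17 = 'a': mode=DATA remaining=5 emitted=10 chunks_done=1
Byte 18 = 'u': mode=DATA remaining=4 emitted=11 chunks_done=1
Byte 19 = 'n': mode=DATA remaining=3 emitted=12 chunks_done=1
Byte 20 = 'i': mode=DATA remaining=2 emitted=13 chunks_done=1
Byte 21 = '9': mode=DATA remaining=1 emitted=14 chunks_done=1
Byte 22 = '2': mode=DATA_DONE remaining=0 emitted=15 chunks_done=1
Byte 23 = 0x0D: mode=DATA_CR remaining=0 emitted=15 chunks_done=1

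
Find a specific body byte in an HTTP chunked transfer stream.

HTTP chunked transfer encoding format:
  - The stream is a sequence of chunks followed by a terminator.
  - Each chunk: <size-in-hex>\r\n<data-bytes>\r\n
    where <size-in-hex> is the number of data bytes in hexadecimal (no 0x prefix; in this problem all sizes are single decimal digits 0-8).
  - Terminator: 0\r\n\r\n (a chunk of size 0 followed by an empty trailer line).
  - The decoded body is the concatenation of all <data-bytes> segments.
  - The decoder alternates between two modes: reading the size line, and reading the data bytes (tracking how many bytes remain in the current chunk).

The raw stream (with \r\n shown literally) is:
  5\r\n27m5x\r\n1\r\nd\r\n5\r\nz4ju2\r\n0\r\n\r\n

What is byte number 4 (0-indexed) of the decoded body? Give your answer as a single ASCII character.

Chunk 1: stream[0..1]='5' size=0x5=5, data at stream[3..8]='27m5x' -> body[0..5], body so far='27m5x'
Chunk 2: stream[10..11]='1' size=0x1=1, data at stream[13..14]='d' -> body[5..6], body so far='27m5xd'
Chunk 3: stream[16..17]='5' size=0x5=5, data at stream[19..24]='z4ju2' -> body[6..11], body so far='27m5xdz4ju2'
Chunk 4: stream[26..27]='0' size=0 (terminator). Final body='27m5xdz4ju2' (11 bytes)
Body byte 4 = 'x'

Answer: x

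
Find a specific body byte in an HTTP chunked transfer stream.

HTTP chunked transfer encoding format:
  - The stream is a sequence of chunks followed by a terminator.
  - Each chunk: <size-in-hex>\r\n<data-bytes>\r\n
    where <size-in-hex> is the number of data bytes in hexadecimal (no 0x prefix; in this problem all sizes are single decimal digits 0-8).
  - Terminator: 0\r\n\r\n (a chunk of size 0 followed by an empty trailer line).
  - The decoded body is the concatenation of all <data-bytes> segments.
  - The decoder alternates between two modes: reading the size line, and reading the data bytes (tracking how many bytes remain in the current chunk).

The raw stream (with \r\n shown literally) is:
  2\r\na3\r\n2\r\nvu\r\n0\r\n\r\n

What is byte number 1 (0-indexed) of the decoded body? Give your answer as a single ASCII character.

Chunk 1: stream[0..1]='2' size=0x2=2, data at stream[3..5]='a3' -> body[0..2], body so far='a3'
Chunk 2: stream[7..8]='2' size=0x2=2, data at stream[10..12]='vu' -> body[2..4], body so far='a3vu'
Chunk 3: stream[14..15]='0' size=0 (terminator). Final body='a3vu' (4 bytes)
Body byte 1 = '3'

Answer: 3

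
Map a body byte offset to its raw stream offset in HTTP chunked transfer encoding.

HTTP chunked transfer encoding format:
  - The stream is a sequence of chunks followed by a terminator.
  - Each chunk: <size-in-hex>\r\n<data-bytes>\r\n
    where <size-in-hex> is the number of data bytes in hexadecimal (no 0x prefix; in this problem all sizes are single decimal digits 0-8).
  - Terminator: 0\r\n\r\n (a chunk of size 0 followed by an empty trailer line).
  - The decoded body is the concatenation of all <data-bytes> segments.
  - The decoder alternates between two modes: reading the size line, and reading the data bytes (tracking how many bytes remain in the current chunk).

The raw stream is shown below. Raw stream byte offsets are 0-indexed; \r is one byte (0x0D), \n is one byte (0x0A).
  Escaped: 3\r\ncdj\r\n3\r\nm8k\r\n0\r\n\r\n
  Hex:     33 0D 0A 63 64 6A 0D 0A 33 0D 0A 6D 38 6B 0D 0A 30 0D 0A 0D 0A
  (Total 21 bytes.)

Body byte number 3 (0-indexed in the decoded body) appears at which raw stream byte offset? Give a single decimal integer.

Chunk 1: stream[0..1]='3' size=0x3=3, data at stream[3..6]='cdj' -> body[0..3], body so far='cdj'
Chunk 2: stream[8..9]='3' size=0x3=3, data at stream[11..14]='m8k' -> body[3..6], body so far='cdjm8k'
Chunk 3: stream[16..17]='0' size=0 (terminator). Final body='cdjm8k' (6 bytes)
Body byte 3 at stream offset 11

Answer: 11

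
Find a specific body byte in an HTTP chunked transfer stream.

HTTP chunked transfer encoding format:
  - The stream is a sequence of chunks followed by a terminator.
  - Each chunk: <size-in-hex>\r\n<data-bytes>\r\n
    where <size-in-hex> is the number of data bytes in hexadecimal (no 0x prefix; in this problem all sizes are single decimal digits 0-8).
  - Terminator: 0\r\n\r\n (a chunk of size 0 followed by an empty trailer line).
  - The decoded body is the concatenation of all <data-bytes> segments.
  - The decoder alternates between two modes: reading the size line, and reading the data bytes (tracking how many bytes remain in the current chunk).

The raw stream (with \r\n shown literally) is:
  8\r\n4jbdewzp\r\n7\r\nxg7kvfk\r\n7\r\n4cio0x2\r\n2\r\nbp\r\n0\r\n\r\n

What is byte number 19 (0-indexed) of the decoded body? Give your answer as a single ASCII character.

Chunk 1: stream[0..1]='8' size=0x8=8, data at stream[3..11]='4jbdewzp' -> body[0..8], body so far='4jbdewzp'
Chunk 2: stream[13..14]='7' size=0x7=7, data at stream[16..23]='xg7kvfk' -> body[8..15], body so far='4jbdewzpxg7kvfk'
Chunk 3: stream[25..26]='7' size=0x7=7, data at stream[28..35]='4cio0x2' -> body[15..22], body so far='4jbdewzpxg7kvfk4cio0x2'
Chunk 4: stream[37..38]='2' size=0x2=2, data at stream[40..42]='bp' -> body[22..24], body so far='4jbdewzpxg7kvfk4cio0x2bp'
Chunk 5: stream[44..45]='0' size=0 (terminator). Final body='4jbdewzpxg7kvfk4cio0x2bp' (24 bytes)
Body byte 19 = '0'

Answer: 0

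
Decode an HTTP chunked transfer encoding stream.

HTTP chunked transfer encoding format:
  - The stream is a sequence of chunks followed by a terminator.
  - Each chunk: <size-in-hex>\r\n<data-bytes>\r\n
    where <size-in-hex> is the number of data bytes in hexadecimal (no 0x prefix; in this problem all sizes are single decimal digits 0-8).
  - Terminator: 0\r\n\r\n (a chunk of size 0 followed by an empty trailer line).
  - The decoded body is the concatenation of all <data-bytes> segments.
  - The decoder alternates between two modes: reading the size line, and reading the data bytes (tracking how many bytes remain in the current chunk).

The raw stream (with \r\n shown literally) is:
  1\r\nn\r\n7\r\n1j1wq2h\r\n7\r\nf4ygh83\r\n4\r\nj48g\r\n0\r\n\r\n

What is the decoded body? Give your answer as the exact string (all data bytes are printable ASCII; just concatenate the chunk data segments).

Answer: n1j1wq2hf4ygh83j48g

Derivation:
Chunk 1: stream[0..1]='1' size=0x1=1, data at stream[3..4]='n' -> body[0..1], body so far='n'
Chunk 2: stream[6..7]='7' size=0x7=7, data at stream[9..16]='1j1wq2h' -> body[1..8], body so far='n1j1wq2h'
Chunk 3: stream[18..19]='7' size=0x7=7, data at stream[21..28]='f4ygh83' -> body[8..15], body so far='n1j1wq2hf4ygh83'
Chunk 4: stream[30..31]='4' size=0x4=4, data at stream[33..37]='j48g' -> body[15..19], body so far='n1j1wq2hf4ygh83j48g'
Chunk 5: stream[39..40]='0' size=0 (terminator). Final body='n1j1wq2hf4ygh83j48g' (19 bytes)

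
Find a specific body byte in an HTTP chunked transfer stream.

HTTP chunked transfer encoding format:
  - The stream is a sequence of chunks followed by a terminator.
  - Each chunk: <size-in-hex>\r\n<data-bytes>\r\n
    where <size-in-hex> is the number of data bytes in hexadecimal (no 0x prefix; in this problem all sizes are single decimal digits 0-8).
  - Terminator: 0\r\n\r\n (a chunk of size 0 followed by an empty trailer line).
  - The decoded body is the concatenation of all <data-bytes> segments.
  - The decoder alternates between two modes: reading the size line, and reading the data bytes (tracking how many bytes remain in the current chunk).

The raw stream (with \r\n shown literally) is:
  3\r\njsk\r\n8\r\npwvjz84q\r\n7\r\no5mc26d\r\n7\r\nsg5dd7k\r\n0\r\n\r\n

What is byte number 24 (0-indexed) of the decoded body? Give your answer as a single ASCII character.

Chunk 1: stream[0..1]='3' size=0x3=3, data at stream[3..6]='jsk' -> body[0..3], body so far='jsk'
Chunk 2: stream[8..9]='8' size=0x8=8, data at stream[11..19]='pwvjz84q' -> body[3..11], body so far='jskpwvjz84q'
Chunk 3: stream[21..22]='7' size=0x7=7, data at stream[24..31]='o5mc26d' -> body[11..18], body so far='jskpwvjz84qo5mc26d'
Chunk 4: stream[33..34]='7' size=0x7=7, data at stream[36..43]='sg5dd7k' -> body[18..25], body so far='jskpwvjz84qo5mc26dsg5dd7k'
Chunk 5: stream[45..46]='0' size=0 (terminator). Final body='jskpwvjz84qo5mc26dsg5dd7k' (25 bytes)
Body byte 24 = 'k'

Answer: k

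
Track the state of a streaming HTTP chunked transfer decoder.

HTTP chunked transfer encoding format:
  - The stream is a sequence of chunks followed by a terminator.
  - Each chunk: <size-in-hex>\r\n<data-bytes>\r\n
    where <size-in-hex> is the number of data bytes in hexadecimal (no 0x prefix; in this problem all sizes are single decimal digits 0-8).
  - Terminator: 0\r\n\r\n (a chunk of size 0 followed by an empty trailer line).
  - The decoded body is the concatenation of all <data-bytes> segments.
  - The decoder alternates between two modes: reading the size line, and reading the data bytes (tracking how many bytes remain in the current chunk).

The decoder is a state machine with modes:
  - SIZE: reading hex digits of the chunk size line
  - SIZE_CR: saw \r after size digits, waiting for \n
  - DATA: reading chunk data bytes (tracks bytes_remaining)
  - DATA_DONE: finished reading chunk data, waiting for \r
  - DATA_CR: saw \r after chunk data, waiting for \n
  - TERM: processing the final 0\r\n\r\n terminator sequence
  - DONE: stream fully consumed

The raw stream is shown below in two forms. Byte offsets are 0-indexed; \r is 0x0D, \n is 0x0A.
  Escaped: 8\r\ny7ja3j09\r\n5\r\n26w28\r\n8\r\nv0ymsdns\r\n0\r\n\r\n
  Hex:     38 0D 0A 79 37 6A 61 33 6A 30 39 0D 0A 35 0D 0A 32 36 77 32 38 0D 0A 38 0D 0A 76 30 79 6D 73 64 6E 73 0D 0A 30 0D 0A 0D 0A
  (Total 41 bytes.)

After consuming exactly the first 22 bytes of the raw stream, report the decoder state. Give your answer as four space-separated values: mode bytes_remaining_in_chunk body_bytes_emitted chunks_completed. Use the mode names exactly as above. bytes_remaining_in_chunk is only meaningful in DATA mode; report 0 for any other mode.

Byte 0 = '8': mode=SIZE remaining=0 emitted=0 chunks_done=0
Byte 1 = 0x0D: mode=SIZE_CR remaining=0 emitted=0 chunks_done=0
Byte 2 = 0x0A: mode=DATA remaining=8 emitted=0 chunks_done=0
Byte 3 = 'y': mode=DATA remaining=7 emitted=1 chunks_done=0
Byte 4 = '7': mode=DATA remaining=6 emitted=2 chunks_done=0
Byte 5 = 'j': mode=DATA remaining=5 emitted=3 chunks_done=0
Byte 6 = 'a': mode=DATA remaining=4 emitted=4 chunks_done=0
Byte 7 = '3': mode=DATA remaining=3 emitted=5 chunks_done=0
Byte 8 = 'j': mode=DATA remaining=2 emitted=6 chunks_done=0
Byte 9 = '0': mode=DATA remaining=1 emitted=7 chunks_done=0
Byte 10 = '9': mode=DATA_DONE remaining=0 emitted=8 chunks_done=0
Byte 11 = 0x0D: mode=DATA_CR remaining=0 emitted=8 chunks_done=0
Byte 12 = 0x0A: mode=SIZE remaining=0 emitted=8 chunks_done=1
Byte 13 = '5': mode=SIZE remaining=0 emitted=8 chunks_done=1
Byte 14 = 0x0D: mode=SIZE_CR remaining=0 emitted=8 chunks_done=1
Byte 15 = 0x0A: mode=DATA remaining=5 emitted=8 chunks_done=1
Byte 16 = '2': mode=DATA remaining=4 emitted=9 chunks_done=1
Byte 17 = '6': mode=DATA remaining=3 emitted=10 chunks_done=1
Byte 18 = 'w': mode=DATA remaining=2 emitted=11 chunks_done=1
Byte 19 = '2': mode=DATA remaining=1 emitted=12 chunks_done=1
Byte 20 = '8': mode=DATA_DONE remaining=0 emitted=13 chunks_done=1
Byte 21 = 0x0D: mode=DATA_CR remaining=0 emitted=13 chunks_done=1

Answer: DATA_CR 0 13 1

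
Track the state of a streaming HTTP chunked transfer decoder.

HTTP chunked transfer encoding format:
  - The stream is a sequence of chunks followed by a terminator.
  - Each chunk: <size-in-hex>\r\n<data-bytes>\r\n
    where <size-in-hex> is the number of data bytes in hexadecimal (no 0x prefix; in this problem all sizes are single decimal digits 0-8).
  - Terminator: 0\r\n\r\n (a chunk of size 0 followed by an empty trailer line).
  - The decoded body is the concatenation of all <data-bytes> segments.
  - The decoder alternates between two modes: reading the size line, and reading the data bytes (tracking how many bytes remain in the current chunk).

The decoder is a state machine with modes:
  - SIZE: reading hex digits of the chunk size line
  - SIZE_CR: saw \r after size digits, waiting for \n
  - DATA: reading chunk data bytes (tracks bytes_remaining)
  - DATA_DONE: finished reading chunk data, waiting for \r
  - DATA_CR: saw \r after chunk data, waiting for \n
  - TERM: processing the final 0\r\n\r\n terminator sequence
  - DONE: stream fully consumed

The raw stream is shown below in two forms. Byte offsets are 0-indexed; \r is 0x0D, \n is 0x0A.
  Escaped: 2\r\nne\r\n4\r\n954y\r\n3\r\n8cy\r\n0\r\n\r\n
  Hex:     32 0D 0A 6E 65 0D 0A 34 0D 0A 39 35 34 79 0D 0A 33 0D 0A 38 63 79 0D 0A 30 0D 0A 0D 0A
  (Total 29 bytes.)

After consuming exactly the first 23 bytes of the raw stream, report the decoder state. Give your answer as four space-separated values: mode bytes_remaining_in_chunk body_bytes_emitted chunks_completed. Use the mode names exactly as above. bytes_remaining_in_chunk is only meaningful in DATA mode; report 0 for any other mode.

Byte 0 = '2': mode=SIZE remaining=0 emitted=0 chunks_done=0
Byte 1 = 0x0D: mode=SIZE_CR remaining=0 emitted=0 chunks_done=0
Byte 2 = 0x0A: mode=DATA remaining=2 emitted=0 chunks_done=0
Byte 3 = 'n': mode=DATA remaining=1 emitted=1 chunks_done=0
Byte 4 = 'e': mode=DATA_DONE remaining=0 emitted=2 chunks_done=0
Byte 5 = 0x0D: mode=DATA_CR remaining=0 emitted=2 chunks_done=0
Byte 6 = 0x0A: mode=SIZE remaining=0 emitted=2 chunks_done=1
Byte 7 = '4': mode=SIZE remaining=0 emitted=2 chunks_done=1
Byte 8 = 0x0D: mode=SIZE_CR remaining=0 emitted=2 chunks_done=1
Byte 9 = 0x0A: mode=DATA remaining=4 emitted=2 chunks_done=1
Byte 10 = '9': mode=DATA remaining=3 emitted=3 chunks_done=1
Byte 11 = '5': mode=DATA remaining=2 emitted=4 chunks_done=1
Byte 12 = '4': mode=DATA remaining=1 emitted=5 chunks_done=1
Byte 13 = 'y': mode=DATA_DONE remaining=0 emitted=6 chunks_done=1
Byte 14 = 0x0D: mode=DATA_CR remaining=0 emitted=6 chunks_done=1
Byte 15 = 0x0A: mode=SIZE remaining=0 emitted=6 chunks_done=2
Byte 16 = '3': mode=SIZE remaining=0 emitted=6 chunks_done=2
Byte 17 = 0x0D: mode=SIZE_CR remaining=0 emitted=6 chunks_done=2
Byte 18 = 0x0A: mode=DATA remaining=3 emitted=6 chunks_done=2
Byte 19 = '8': mode=DATA remaining=2 emitted=7 chunks_done=2
Byte 20 = 'c': mode=DATA remaining=1 emitted=8 chunks_done=2
Byte 21 = 'y': mode=DATA_DONE remaining=0 emitted=9 chunks_done=2
Byte 22 = 0x0D: mode=DATA_CR remaining=0 emitted=9 chunks_done=2

Answer: DATA_CR 0 9 2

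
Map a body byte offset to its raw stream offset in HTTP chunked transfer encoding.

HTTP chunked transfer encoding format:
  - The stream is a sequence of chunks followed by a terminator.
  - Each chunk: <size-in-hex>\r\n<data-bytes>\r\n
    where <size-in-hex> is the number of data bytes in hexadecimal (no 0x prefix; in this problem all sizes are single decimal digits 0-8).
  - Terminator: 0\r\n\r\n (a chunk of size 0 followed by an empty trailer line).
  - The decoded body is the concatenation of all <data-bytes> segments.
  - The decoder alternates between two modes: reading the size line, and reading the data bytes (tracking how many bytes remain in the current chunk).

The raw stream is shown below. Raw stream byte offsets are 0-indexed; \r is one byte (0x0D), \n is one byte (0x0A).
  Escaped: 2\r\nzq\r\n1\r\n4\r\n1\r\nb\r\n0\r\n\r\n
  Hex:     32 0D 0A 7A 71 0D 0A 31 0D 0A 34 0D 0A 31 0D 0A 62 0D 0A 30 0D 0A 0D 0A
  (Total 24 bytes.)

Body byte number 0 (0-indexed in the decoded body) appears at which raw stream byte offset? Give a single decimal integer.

Chunk 1: stream[0..1]='2' size=0x2=2, data at stream[3..5]='zq' -> body[0..2], body so far='zq'
Chunk 2: stream[7..8]='1' size=0x1=1, data at stream[10..11]='4' -> body[2..3], body so far='zq4'
Chunk 3: stream[13..14]='1' size=0x1=1, data at stream[16..17]='b' -> body[3..4], body so far='zq4b'
Chunk 4: stream[19..20]='0' size=0 (terminator). Final body='zq4b' (4 bytes)
Body byte 0 at stream offset 3

Answer: 3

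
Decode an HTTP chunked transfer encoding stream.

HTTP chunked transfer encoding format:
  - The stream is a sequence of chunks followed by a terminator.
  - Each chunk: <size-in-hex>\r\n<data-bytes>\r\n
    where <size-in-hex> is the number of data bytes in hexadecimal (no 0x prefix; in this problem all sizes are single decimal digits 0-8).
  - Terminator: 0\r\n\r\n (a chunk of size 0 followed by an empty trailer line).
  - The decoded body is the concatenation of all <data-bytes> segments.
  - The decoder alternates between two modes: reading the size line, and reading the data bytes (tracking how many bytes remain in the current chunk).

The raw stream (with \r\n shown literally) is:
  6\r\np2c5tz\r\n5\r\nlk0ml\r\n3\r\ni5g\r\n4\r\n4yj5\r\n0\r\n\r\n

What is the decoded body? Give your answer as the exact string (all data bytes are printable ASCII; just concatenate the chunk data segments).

Chunk 1: stream[0..1]='6' size=0x6=6, data at stream[3..9]='p2c5tz' -> body[0..6], body so far='p2c5tz'
Chunk 2: stream[11..12]='5' size=0x5=5, data at stream[14..19]='lk0ml' -> body[6..11], body so far='p2c5tzlk0ml'
Chunk 3: stream[21..22]='3' size=0x3=3, data at stream[24..27]='i5g' -> body[11..14], body so far='p2c5tzlk0mli5g'
Chunk 4: stream[29..30]='4' size=0x4=4, data at stream[32..36]='4yj5' -> body[14..18], body so far='p2c5tzlk0mli5g4yj5'
Chunk 5: stream[38..39]='0' size=0 (terminator). Final body='p2c5tzlk0mli5g4yj5' (18 bytes)

Answer: p2c5tzlk0mli5g4yj5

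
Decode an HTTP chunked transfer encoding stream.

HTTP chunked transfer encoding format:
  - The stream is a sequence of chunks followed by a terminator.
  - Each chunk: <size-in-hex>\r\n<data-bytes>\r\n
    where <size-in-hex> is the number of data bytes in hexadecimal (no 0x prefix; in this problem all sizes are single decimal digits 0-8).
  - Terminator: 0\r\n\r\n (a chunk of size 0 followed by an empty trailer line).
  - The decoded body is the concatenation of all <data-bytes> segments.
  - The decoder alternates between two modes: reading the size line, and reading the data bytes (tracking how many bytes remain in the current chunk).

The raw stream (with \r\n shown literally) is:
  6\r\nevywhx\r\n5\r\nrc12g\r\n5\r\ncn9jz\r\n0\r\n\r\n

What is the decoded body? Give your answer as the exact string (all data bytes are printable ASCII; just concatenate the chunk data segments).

Chunk 1: stream[0..1]='6' size=0x6=6, data at stream[3..9]='evywhx' -> body[0..6], body so far='evywhx'
Chunk 2: stream[11..12]='5' size=0x5=5, data at stream[14..19]='rc12g' -> body[6..11], body so far='evywhxrc12g'
Chunk 3: stream[21..22]='5' size=0x5=5, data at stream[24..29]='cn9jz' -> body[11..16], body so far='evywhxrc12gcn9jz'
Chunk 4: stream[31..32]='0' size=0 (terminator). Final body='evywhxrc12gcn9jz' (16 bytes)

Answer: evywhxrc12gcn9jz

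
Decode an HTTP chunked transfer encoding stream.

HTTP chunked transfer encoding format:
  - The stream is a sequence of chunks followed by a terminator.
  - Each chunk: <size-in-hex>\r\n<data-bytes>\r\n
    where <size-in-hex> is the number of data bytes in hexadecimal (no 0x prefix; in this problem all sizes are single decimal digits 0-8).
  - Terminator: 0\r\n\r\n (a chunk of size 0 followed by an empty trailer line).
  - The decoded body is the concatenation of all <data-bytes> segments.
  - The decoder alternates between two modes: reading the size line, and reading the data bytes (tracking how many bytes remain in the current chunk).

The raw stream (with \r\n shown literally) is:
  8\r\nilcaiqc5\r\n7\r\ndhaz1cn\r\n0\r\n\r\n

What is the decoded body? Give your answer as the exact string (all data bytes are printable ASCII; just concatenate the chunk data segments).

Answer: ilcaiqc5dhaz1cn

Derivation:
Chunk 1: stream[0..1]='8' size=0x8=8, data at stream[3..11]='ilcaiqc5' -> body[0..8], body so far='ilcaiqc5'
Chunk 2: stream[13..14]='7' size=0x7=7, data at stream[16..23]='dhaz1cn' -> body[8..15], body so far='ilcaiqc5dhaz1cn'
Chunk 3: stream[25..26]='0' size=0 (terminator). Final body='ilcaiqc5dhaz1cn' (15 bytes)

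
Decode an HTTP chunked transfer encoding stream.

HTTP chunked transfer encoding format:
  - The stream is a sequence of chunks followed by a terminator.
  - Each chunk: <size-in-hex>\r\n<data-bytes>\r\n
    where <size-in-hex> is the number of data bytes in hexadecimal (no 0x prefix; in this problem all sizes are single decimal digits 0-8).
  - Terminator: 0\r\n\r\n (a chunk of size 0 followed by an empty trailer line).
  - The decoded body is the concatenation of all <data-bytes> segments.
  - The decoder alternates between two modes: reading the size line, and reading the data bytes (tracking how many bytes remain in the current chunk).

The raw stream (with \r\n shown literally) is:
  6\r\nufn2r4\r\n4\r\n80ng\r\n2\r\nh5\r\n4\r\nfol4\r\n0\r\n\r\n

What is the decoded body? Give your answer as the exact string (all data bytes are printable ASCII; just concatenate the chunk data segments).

Answer: ufn2r480ngh5fol4

Derivation:
Chunk 1: stream[0..1]='6' size=0x6=6, data at stream[3..9]='ufn2r4' -> body[0..6], body so far='ufn2r4'
Chunk 2: stream[11..12]='4' size=0x4=4, data at stream[14..18]='80ng' -> body[6..10], body so far='ufn2r480ng'
Chunk 3: stream[20..21]='2' size=0x2=2, data at stream[23..25]='h5' -> body[10..12], body so far='ufn2r480ngh5'
Chunk 4: stream[27..28]='4' size=0x4=4, data at stream[30..34]='fol4' -> body[12..16], body so far='ufn2r480ngh5fol4'
Chunk 5: stream[36..37]='0' size=0 (terminator). Final body='ufn2r480ngh5fol4' (16 bytes)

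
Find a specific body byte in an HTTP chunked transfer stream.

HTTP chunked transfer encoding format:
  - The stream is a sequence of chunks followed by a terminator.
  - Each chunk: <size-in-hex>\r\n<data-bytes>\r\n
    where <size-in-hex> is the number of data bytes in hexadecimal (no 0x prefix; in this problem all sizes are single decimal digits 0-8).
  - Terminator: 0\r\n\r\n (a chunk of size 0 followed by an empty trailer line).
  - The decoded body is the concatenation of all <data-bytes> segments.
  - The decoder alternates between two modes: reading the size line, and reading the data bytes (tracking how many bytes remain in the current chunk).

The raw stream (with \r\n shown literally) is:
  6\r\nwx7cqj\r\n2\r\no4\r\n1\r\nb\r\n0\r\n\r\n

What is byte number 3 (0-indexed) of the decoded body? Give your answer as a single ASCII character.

Chunk 1: stream[0..1]='6' size=0x6=6, data at stream[3..9]='wx7cqj' -> body[0..6], body so far='wx7cqj'
Chunk 2: stream[11..12]='2' size=0x2=2, data at stream[14..16]='o4' -> body[6..8], body so far='wx7cqjo4'
Chunk 3: stream[18..19]='1' size=0x1=1, data at stream[21..22]='b' -> body[8..9], body so far='wx7cqjo4b'
Chunk 4: stream[24..25]='0' size=0 (terminator). Final body='wx7cqjo4b' (9 bytes)
Body byte 3 = 'c'

Answer: c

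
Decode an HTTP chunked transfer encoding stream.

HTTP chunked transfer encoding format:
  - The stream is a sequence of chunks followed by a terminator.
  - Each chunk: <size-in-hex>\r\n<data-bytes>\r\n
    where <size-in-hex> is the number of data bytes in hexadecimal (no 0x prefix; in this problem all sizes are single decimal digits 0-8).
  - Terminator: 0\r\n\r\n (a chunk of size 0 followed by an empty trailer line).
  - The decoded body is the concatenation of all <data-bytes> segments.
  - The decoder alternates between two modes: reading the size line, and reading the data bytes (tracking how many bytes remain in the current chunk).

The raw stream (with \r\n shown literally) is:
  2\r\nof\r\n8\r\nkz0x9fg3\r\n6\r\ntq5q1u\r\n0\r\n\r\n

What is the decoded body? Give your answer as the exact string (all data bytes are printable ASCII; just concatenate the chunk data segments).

Answer: ofkz0x9fg3tq5q1u

Derivation:
Chunk 1: stream[0..1]='2' size=0x2=2, data at stream[3..5]='of' -> body[0..2], body so far='of'
Chunk 2: stream[7..8]='8' size=0x8=8, data at stream[10..18]='kz0x9fg3' -> body[2..10], body so far='ofkz0x9fg3'
Chunk 3: stream[20..21]='6' size=0x6=6, data at stream[23..29]='tq5q1u' -> body[10..16], body so far='ofkz0x9fg3tq5q1u'
Chunk 4: stream[31..32]='0' size=0 (terminator). Final body='ofkz0x9fg3tq5q1u' (16 bytes)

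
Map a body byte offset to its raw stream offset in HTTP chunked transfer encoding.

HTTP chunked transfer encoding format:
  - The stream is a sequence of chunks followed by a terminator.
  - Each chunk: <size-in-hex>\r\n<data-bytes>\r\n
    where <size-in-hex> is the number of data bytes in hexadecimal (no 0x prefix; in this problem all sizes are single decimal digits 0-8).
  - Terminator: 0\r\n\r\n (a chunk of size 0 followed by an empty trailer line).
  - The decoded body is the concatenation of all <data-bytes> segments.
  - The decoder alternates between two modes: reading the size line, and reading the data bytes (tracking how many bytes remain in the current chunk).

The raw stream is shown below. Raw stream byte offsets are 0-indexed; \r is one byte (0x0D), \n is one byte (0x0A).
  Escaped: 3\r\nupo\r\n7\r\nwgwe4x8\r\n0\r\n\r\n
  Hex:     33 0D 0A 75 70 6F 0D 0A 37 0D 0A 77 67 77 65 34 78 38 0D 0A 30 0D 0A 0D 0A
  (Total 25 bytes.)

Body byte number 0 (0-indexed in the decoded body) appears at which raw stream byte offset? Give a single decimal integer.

Chunk 1: stream[0..1]='3' size=0x3=3, data at stream[3..6]='upo' -> body[0..3], body so far='upo'
Chunk 2: stream[8..9]='7' size=0x7=7, data at stream[11..18]='wgwe4x8' -> body[3..10], body so far='upowgwe4x8'
Chunk 3: stream[20..21]='0' size=0 (terminator). Final body='upowgwe4x8' (10 bytes)
Body byte 0 at stream offset 3

Answer: 3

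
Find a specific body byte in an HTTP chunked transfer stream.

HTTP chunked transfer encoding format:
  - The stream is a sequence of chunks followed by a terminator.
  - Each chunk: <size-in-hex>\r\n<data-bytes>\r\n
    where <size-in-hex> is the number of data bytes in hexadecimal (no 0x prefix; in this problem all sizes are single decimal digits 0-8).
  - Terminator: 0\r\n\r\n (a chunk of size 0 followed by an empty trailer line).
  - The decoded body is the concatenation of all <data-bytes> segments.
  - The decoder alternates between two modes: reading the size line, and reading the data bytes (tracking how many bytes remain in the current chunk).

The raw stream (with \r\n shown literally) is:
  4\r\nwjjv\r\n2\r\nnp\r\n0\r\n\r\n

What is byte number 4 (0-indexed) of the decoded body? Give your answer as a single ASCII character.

Answer: n

Derivation:
Chunk 1: stream[0..1]='4' size=0x4=4, data at stream[3..7]='wjjv' -> body[0..4], body so far='wjjv'
Chunk 2: stream[9..10]='2' size=0x2=2, data at stream[12..14]='np' -> body[4..6], body so far='wjjvnp'
Chunk 3: stream[16..17]='0' size=0 (terminator). Final body='wjjvnp' (6 bytes)
Body byte 4 = 'n'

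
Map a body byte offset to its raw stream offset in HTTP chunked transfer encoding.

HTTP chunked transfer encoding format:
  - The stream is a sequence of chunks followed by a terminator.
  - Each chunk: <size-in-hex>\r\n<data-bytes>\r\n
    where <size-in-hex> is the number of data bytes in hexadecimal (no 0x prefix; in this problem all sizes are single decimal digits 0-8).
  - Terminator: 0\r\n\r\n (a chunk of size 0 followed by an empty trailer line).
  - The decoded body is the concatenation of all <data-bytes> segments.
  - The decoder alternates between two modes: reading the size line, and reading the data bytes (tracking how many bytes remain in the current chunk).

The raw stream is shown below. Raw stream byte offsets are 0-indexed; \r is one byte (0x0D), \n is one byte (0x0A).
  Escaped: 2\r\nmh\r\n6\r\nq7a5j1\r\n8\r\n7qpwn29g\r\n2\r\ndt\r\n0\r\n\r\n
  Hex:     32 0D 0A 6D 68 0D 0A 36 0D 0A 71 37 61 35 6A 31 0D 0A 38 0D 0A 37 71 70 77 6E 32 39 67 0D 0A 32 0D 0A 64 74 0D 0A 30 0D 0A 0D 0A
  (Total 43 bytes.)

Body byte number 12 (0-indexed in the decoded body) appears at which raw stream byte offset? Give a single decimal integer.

Chunk 1: stream[0..1]='2' size=0x2=2, data at stream[3..5]='mh' -> body[0..2], body so far='mh'
Chunk 2: stream[7..8]='6' size=0x6=6, data at stream[10..16]='q7a5j1' -> body[2..8], body so far='mhq7a5j1'
Chunk 3: stream[18..19]='8' size=0x8=8, data at stream[21..29]='7qpwn29g' -> body[8..16], body so far='mhq7a5j17qpwn29g'
Chunk 4: stream[31..32]='2' size=0x2=2, data at stream[34..36]='dt' -> body[16..18], body so far='mhq7a5j17qpwn29gdt'
Chunk 5: stream[38..39]='0' size=0 (terminator). Final body='mhq7a5j17qpwn29gdt' (18 bytes)
Body byte 12 at stream offset 25

Answer: 25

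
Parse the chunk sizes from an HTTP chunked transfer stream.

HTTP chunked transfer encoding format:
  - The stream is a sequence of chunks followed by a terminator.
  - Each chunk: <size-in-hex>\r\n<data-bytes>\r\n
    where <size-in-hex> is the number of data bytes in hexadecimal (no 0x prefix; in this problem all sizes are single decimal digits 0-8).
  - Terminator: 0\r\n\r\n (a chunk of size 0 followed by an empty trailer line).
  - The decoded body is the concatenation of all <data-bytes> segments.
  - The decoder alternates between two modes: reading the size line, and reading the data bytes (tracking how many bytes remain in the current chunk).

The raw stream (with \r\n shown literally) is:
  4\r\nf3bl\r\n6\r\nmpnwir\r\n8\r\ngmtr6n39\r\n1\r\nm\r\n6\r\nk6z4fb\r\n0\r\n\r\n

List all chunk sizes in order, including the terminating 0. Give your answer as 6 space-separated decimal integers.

Answer: 4 6 8 1 6 0

Derivation:
Chunk 1: stream[0..1]='4' size=0x4=4, data at stream[3..7]='f3bl' -> body[0..4], body so far='f3bl'
Chunk 2: stream[9..10]='6' size=0x6=6, data at stream[12..18]='mpnwir' -> body[4..10], body so far='f3blmpnwir'
Chunk 3: stream[20..21]='8' size=0x8=8, data at stream[23..31]='gmtr6n39' -> body[10..18], body so far='f3blmpnwirgmtr6n39'
Chunk 4: stream[33..34]='1' size=0x1=1, data at stream[36..37]='m' -> body[18..19], body so far='f3blmpnwirgmtr6n39m'
Chunk 5: stream[39..40]='6' size=0x6=6, data at stream[42..48]='k6z4fb' -> body[19..25], body so far='f3blmpnwirgmtr6n39mk6z4fb'
Chunk 6: stream[50..51]='0' size=0 (terminator). Final body='f3blmpnwirgmtr6n39mk6z4fb' (25 bytes)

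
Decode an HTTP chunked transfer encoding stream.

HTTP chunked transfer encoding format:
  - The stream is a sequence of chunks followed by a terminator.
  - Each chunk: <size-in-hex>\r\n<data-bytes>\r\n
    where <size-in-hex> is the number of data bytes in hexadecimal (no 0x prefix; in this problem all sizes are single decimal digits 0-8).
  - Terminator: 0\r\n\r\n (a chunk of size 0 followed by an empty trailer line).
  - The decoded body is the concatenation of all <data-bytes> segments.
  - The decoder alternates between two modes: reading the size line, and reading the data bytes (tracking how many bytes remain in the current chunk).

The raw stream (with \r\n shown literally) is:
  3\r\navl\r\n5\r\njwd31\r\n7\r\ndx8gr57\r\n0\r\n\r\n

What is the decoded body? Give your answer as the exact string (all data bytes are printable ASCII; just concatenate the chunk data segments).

Chunk 1: stream[0..1]='3' size=0x3=3, data at stream[3..6]='avl' -> body[0..3], body so far='avl'
Chunk 2: stream[8..9]='5' size=0x5=5, data at stream[11..16]='jwd31' -> body[3..8], body so far='avljwd31'
Chunk 3: stream[18..19]='7' size=0x7=7, data at stream[21..28]='dx8gr57' -> body[8..15], body so far='avljwd31dx8gr57'
Chunk 4: stream[30..31]='0' size=0 (terminator). Final body='avljwd31dx8gr57' (15 bytes)

Answer: avljwd31dx8gr57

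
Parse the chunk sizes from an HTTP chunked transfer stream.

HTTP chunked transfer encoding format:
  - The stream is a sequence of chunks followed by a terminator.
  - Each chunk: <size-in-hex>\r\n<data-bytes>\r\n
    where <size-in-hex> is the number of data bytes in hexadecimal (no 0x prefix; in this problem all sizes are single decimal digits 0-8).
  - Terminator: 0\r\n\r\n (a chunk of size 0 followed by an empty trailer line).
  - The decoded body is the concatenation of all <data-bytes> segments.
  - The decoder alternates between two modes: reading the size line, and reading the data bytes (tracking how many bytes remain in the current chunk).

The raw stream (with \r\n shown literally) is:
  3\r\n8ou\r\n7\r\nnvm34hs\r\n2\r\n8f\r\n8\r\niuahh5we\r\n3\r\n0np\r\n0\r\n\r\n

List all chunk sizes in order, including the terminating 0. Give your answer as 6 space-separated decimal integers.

Answer: 3 7 2 8 3 0

Derivation:
Chunk 1: stream[0..1]='3' size=0x3=3, data at stream[3..6]='8ou' -> body[0..3], body so far='8ou'
Chunk 2: stream[8..9]='7' size=0x7=7, data at stream[11..18]='nvm34hs' -> body[3..10], body so far='8ounvm34hs'
Chunk 3: stream[20..21]='2' size=0x2=2, data at stream[23..25]='8f' -> body[10..12], body so far='8ounvm34hs8f'
Chunk 4: stream[27..28]='8' size=0x8=8, data at stream[30..38]='iuahh5we' -> body[12..20], body so far='8ounvm34hs8fiuahh5we'
Chunk 5: stream[40..41]='3' size=0x3=3, data at stream[43..46]='0np' -> body[20..23], body so far='8ounvm34hs8fiuahh5we0np'
Chunk 6: stream[48..49]='0' size=0 (terminator). Final body='8ounvm34hs8fiuahh5we0np' (23 bytes)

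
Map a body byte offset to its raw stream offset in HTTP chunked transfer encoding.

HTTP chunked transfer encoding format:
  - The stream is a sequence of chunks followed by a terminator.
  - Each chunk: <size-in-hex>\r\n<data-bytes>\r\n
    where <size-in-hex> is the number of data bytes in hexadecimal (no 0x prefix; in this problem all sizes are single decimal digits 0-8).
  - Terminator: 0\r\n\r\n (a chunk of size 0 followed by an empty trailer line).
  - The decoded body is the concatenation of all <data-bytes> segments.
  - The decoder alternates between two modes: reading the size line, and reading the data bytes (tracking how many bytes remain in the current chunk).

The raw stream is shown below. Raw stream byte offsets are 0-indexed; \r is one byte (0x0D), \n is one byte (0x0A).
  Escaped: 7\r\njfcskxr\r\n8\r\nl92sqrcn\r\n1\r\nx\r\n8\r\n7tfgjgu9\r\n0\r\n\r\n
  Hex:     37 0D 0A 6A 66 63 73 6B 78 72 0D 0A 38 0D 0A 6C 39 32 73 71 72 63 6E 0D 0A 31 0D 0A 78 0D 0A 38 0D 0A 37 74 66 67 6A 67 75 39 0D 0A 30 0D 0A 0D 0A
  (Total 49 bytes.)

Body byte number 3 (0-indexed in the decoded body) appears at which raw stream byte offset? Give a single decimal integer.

Chunk 1: stream[0..1]='7' size=0x7=7, data at stream[3..10]='jfcskxr' -> body[0..7], body so far='jfcskxr'
Chunk 2: stream[12..13]='8' size=0x8=8, data at stream[15..23]='l92sqrcn' -> body[7..15], body so far='jfcskxrl92sqrcn'
Chunk 3: stream[25..26]='1' size=0x1=1, data at stream[28..29]='x' -> body[15..16], body so far='jfcskxrl92sqrcnx'
Chunk 4: stream[31..32]='8' size=0x8=8, data at stream[34..42]='7tfgjgu9' -> body[16..24], body so far='jfcskxrl92sqrcnx7tfgjgu9'
Chunk 5: stream[44..45]='0' size=0 (terminator). Final body='jfcskxrl92sqrcnx7tfgjgu9' (24 bytes)
Body byte 3 at stream offset 6

Answer: 6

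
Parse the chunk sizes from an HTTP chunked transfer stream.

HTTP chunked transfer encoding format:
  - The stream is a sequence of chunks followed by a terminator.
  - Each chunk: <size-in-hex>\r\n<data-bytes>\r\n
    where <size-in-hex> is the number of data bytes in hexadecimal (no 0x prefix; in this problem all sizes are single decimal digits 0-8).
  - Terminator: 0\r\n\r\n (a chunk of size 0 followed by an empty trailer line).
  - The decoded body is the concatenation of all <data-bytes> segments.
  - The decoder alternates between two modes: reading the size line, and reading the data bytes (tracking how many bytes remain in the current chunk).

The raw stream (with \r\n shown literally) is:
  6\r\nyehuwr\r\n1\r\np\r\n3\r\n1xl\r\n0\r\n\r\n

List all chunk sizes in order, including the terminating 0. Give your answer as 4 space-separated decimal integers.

Chunk 1: stream[0..1]='6' size=0x6=6, data at stream[3..9]='yehuwr' -> body[0..6], body so far='yehuwr'
Chunk 2: stream[11..12]='1' size=0x1=1, data at stream[14..15]='p' -> body[6..7], body so far='yehuwrp'
Chunk 3: stream[17..18]='3' size=0x3=3, data at stream[20..23]='1xl' -> body[7..10], body so far='yehuwrp1xl'
Chunk 4: stream[25..26]='0' size=0 (terminator). Final body='yehuwrp1xl' (10 bytes)

Answer: 6 1 3 0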